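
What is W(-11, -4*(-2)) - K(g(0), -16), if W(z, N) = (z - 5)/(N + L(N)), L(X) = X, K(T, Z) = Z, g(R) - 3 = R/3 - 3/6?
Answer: 15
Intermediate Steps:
g(R) = 5/2 + R/3 (g(R) = 3 + (R/3 - 3/6) = 3 + (R*(⅓) - 3*⅙) = 3 + (R/3 - ½) = 3 + (-½ + R/3) = 5/2 + R/3)
W(z, N) = (-5 + z)/(2*N) (W(z, N) = (z - 5)/(N + N) = (-5 + z)/((2*N)) = (-5 + z)*(1/(2*N)) = (-5 + z)/(2*N))
W(-11, -4*(-2)) - K(g(0), -16) = (-5 - 11)/(2*((-4*(-2)))) - 1*(-16) = (½)*(-16)/8 + 16 = (½)*(⅛)*(-16) + 16 = -1 + 16 = 15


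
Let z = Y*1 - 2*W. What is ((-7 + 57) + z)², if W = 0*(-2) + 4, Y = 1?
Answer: 1849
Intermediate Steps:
W = 4 (W = 0 + 4 = 4)
z = -7 (z = 1*1 - 2*4 = 1 - 8 = -7)
((-7 + 57) + z)² = ((-7 + 57) - 7)² = (50 - 7)² = 43² = 1849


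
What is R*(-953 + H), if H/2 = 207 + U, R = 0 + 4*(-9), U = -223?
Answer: 35460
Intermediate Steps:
R = -36 (R = 0 - 36 = -36)
H = -32 (H = 2*(207 - 223) = 2*(-16) = -32)
R*(-953 + H) = -36*(-953 - 32) = -36*(-985) = 35460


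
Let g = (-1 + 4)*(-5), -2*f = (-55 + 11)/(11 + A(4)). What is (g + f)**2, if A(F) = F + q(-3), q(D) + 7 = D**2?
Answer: 54289/289 ≈ 187.85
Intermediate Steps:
q(D) = -7 + D**2
A(F) = 2 + F (A(F) = F + (-7 + (-3)**2) = F + (-7 + 9) = F + 2 = 2 + F)
f = 22/17 (f = -(-55 + 11)/(2*(11 + (2 + 4))) = -(-22)/(11 + 6) = -(-22)/17 = -1/2*(-44/17) = 22/17 ≈ 1.2941)
g = -15 (g = 3*(-5) = -15)
(g + f)**2 = (-15 + 22/17)**2 = (-233/17)**2 = 54289/289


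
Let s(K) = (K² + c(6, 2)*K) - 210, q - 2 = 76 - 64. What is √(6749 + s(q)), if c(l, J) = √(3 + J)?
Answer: √(6735 + 14*√5) ≈ 82.258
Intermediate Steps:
q = 14 (q = 2 + (76 - 64) = 2 + 12 = 14)
s(K) = -210 + K² + K*√5 (s(K) = (K² + √(3 + 2)*K) - 210 = (K² + √5*K) - 210 = (K² + K*√5) - 210 = -210 + K² + K*√5)
√(6749 + s(q)) = √(6749 + (-210 + 14² + 14*√5)) = √(6749 + (-210 + 196 + 14*√5)) = √(6749 + (-14 + 14*√5)) = √(6735 + 14*√5)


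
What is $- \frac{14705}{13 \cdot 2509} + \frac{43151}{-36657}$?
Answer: $- \frac{1946497352}{1195641369} \approx -1.628$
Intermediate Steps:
$- \frac{14705}{13 \cdot 2509} + \frac{43151}{-36657} = - \frac{14705}{32617} + 43151 \left(- \frac{1}{36657}\right) = \left(-14705\right) \frac{1}{32617} - \frac{43151}{36657} = - \frac{14705}{32617} - \frac{43151}{36657} = - \frac{1946497352}{1195641369}$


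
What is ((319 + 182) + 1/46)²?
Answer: 531164209/2116 ≈ 2.5102e+5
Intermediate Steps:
((319 + 182) + 1/46)² = (501 + 1/46)² = (23047/46)² = 531164209/2116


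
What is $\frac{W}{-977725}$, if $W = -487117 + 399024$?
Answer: $\frac{88093}{977725} \approx 0.0901$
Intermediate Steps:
$W = -88093$
$\frac{W}{-977725} = - \frac{88093}{-977725} = \left(-88093\right) \left(- \frac{1}{977725}\right) = \frac{88093}{977725}$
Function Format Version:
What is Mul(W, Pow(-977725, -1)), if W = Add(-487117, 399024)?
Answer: Rational(88093, 977725) ≈ 0.090100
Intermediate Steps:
W = -88093
Mul(W, Pow(-977725, -1)) = Mul(-88093, Pow(-977725, -1)) = Mul(-88093, Rational(-1, 977725)) = Rational(88093, 977725)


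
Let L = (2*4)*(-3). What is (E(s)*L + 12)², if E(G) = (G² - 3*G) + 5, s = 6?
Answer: 291600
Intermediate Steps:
E(G) = 5 + G² - 3*G
L = -24 (L = 8*(-3) = -24)
(E(s)*L + 12)² = ((5 + 6² - 3*6)*(-24) + 12)² = ((5 + 36 - 18)*(-24) + 12)² = (23*(-24) + 12)² = (-552 + 12)² = (-540)² = 291600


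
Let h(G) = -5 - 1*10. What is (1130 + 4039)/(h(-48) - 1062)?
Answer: -1723/359 ≈ -4.7994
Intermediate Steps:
h(G) = -15 (h(G) = -5 - 10 = -15)
(1130 + 4039)/(h(-48) - 1062) = (1130 + 4039)/(-15 - 1062) = 5169/(-1077) = 5169*(-1/1077) = -1723/359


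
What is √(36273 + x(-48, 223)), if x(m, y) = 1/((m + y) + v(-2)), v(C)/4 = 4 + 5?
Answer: 14*√8239339/211 ≈ 190.45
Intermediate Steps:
v(C) = 36 (v(C) = 4*(4 + 5) = 4*9 = 36)
x(m, y) = 1/(36 + m + y) (x(m, y) = 1/((m + y) + 36) = 1/(36 + m + y))
√(36273 + x(-48, 223)) = √(36273 + 1/(36 - 48 + 223)) = √(36273 + 1/211) = √(7653604/211) = 14*√8239339/211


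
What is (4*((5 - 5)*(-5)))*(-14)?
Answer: 0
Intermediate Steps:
(4*((5 - 5)*(-5)))*(-14) = (4*(0*(-5)))*(-14) = (4*0)*(-14) = 0*(-14) = 0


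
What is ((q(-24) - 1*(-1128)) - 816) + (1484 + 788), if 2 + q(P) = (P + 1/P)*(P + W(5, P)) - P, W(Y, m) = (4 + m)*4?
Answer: 15319/3 ≈ 5106.3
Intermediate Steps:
W(Y, m) = 16 + 4*m
q(P) = -2 - P + (16 + 5*P)*(P + 1/P) (q(P) = -2 + ((P + 1/P)*(P + (16 + 4*P)) - P) = -2 + ((P + 1/P)*(16 + 5*P) - P) = -2 + ((16 + 5*P)*(P + 1/P) - P) = -2 + (-P + (16 + 5*P)*(P + 1/P)) = -2 - P + (16 + 5*P)*(P + 1/P))
((q(-24) - 1*(-1128)) - 816) + (1484 + 788) = (((3 + 5*(-24)² + 15*(-24) + 16/(-24)) - 1*(-1128)) - 816) + (1484 + 788) = (((3 + 5*576 - 360 + 16*(-1/24)) + 1128) - 816) + 2272 = (((3 + 2880 - 360 - ⅔) + 1128) - 816) + 2272 = ((7567/3 + 1128) - 816) + 2272 = (10951/3 - 816) + 2272 = 8503/3 + 2272 = 15319/3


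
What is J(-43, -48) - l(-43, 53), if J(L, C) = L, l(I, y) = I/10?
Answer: -387/10 ≈ -38.700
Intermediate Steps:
l(I, y) = I/10 (l(I, y) = I*(⅒) = I/10)
J(-43, -48) - l(-43, 53) = -43 - (-43)/10 = -43 - 1*(-43/10) = -43 + 43/10 = -387/10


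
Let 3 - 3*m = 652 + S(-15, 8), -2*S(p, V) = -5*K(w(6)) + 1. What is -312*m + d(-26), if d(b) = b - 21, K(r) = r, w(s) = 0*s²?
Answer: 67397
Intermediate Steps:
w(s) = 0
S(p, V) = -½ (S(p, V) = -(-5*0 + 1)/2 = -(0 + 1)/2 = -½*1 = -½)
m = -1297/6 (m = 1 - (652 - ½)/3 = 1 - ⅓*1303/2 = 1 - 1303/6 = -1297/6 ≈ -216.17)
d(b) = -21 + b
-312*m + d(-26) = -312*(-1297/6) + (-21 - 26) = 67444 - 47 = 67397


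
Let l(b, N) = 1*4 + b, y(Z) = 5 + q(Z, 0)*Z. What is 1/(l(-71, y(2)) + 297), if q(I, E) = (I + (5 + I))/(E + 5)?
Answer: 1/230 ≈ 0.0043478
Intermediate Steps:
q(I, E) = (5 + 2*I)/(5 + E)
y(Z) = 5 + Z*(1 + 2*Z/5) (y(Z) = 5 + ((5 + 2*Z)/(5 + 0))*Z = 5 + ((5 + 2*Z)/5)*Z = 5 + (1 + 2*Z/5)*Z = 5 + Z*(1 + 2*Z/5))
l(b, N) = 4 + b
1/(l(-71, y(2)) + 297) = 1/((4 - 71) + 297) = 1/(-67 + 297) = 1/230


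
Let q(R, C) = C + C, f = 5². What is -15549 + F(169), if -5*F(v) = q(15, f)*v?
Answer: -17239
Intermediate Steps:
f = 25
q(R, C) = 2*C
F(v) = -10*v (F(v) = -2*25*v/5 = -10*v)
-15549 + F(169) = -15549 - 10*169 = -15549 - 1690 = -17239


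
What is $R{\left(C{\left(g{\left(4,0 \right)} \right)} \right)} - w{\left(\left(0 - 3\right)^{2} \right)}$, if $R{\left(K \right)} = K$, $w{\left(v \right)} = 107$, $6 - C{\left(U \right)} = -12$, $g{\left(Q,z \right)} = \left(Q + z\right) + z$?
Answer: $-89$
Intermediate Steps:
$g{\left(Q,z \right)} = Q + 2 z$
$C{\left(U \right)} = 18$ ($C{\left(U \right)} = 6 - -12 = 6 + 12 = 18$)
$R{\left(C{\left(g{\left(4,0 \right)} \right)} \right)} - w{\left(\left(0 - 3\right)^{2} \right)} = 18 - 107 = -89$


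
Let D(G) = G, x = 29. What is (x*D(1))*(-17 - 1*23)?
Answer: -1160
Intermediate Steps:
(x*D(1))*(-17 - 1*23) = (29*1)*(-17 - 1*23) = 29*(-17 - 23) = 29*(-40) = -1160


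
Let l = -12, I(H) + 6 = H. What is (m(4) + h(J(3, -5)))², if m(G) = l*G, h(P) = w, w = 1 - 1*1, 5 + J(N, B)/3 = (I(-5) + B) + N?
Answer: 2304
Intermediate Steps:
I(H) = -6 + H
J(N, B) = -48 + 3*B + 3*N (J(N, B) = -15 + 3*(((-6 - 5) + B) + N) = -15 + 3*((-11 + B) + N) = -15 + 3*(-11 + B + N) = -15 + (-33 + 3*B + 3*N) = -48 + 3*B + 3*N)
w = 0 (w = 1 - 1 = 0)
h(P) = 0
m(G) = -12*G
(m(4) + h(J(3, -5)))² = (-12*4 + 0)² = (-48 + 0)² = (-48)² = 2304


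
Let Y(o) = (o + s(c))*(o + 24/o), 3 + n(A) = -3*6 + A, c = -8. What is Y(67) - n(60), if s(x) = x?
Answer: 263654/67 ≈ 3935.1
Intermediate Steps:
n(A) = -21 + A (n(A) = -3 + (-3*6 + A) = -3 + (-18 + A) = -21 + A)
Y(o) = (-8 + o)*(o + 24/o) (Y(o) = (o - 8)*(o + 24/o) = (-8 + o)*(o + 24/o))
Y(67) - n(60) = (24 + 67**2 - 192/67 - 8*67) - (-21 + 60) = (24 + 4489 - 192*1/67 - 536) - 1*39 = (24 + 4489 - 192/67 - 536) - 39 = 266267/67 - 39 = 263654/67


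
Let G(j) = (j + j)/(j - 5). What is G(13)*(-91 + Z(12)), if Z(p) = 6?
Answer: -1105/4 ≈ -276.25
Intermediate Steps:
G(j) = 2*j/(-5 + j) (G(j) = (2*j)/(-5 + j) = 2*j/(-5 + j))
G(13)*(-91 + Z(12)) = (2*13/(-5 + 13))*(-91 + 6) = (2*13/8)*(-85) = (2*13*(⅛))*(-85) = (13/4)*(-85) = -1105/4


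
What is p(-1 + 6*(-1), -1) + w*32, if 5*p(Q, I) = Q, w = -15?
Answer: -2407/5 ≈ -481.40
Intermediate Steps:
p(Q, I) = Q/5
p(-1 + 6*(-1), -1) + w*32 = (-1 + 6*(-1))/5 - 15*32 = (-1 - 6)/5 - 480 = (⅕)*(-7) - 480 = -7/5 - 480 = -2407/5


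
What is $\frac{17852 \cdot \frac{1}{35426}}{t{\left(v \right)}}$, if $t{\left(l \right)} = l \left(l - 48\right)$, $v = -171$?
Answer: $\frac{8926}{663334137} \approx 1.3456 \cdot 10^{-5}$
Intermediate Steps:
$t{\left(l \right)} = l \left(-48 + l\right)$
$\frac{17852 \cdot \frac{1}{35426}}{t{\left(v \right)}} = \frac{17852 \cdot \frac{1}{35426}}{\left(-171\right) \left(-48 - 171\right)} = \frac{17852 \cdot \frac{1}{35426}}{\left(-171\right) \left(-219\right)} = \frac{8926}{17713 \cdot 37449} = \frac{8926}{17713} \cdot \frac{1}{37449} = \frac{8926}{663334137}$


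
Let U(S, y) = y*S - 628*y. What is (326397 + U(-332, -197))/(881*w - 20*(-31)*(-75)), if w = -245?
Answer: -515517/262345 ≈ -1.9650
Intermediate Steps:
U(S, y) = -628*y + S*y (U(S, y) = S*y - 628*y = -628*y + S*y)
(326397 + U(-332, -197))/(881*w - 20*(-31)*(-75)) = (326397 - 197*(-628 - 332))/(881*(-245) - 20*(-31)*(-75)) = (326397 - 197*(-960))/(-215845 + 620*(-75)) = (326397 + 189120)/(-215845 - 46500) = 515517/(-262345) = 515517*(-1/262345) = -515517/262345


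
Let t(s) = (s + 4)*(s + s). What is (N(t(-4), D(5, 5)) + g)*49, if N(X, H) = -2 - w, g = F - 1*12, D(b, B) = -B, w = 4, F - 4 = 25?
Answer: 539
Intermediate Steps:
F = 29 (F = 4 + 25 = 29)
g = 17 (g = 29 - 1*12 = 29 - 12 = 17)
t(s) = 2*s*(4 + s) (t(s) = (4 + s)*(2*s) = 2*s*(4 + s))
N(X, H) = -6 (N(X, H) = -2 - 1*4 = -2 - 4 = -6)
(N(t(-4), D(5, 5)) + g)*49 = (-6 + 17)*49 = 11*49 = 539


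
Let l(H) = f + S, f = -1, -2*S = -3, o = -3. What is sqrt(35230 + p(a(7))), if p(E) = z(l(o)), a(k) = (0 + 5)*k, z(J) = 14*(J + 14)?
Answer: 3*sqrt(3937) ≈ 188.24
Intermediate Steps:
S = 3/2 (S = -1/2*(-3) = 3/2 ≈ 1.5000)
l(H) = 1/2 (l(H) = -1 + 3/2 = 1/2)
z(J) = 196 + 14*J (z(J) = 14*(14 + J) = 196 + 14*J)
a(k) = 5*k
p(E) = 203 (p(E) = 196 + 14*(1/2) = 196 + 7 = 203)
sqrt(35230 + p(a(7))) = sqrt(35230 + 203) = sqrt(35433) = 3*sqrt(3937)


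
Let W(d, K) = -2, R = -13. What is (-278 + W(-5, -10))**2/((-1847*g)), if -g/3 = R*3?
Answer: -78400/216099 ≈ -0.36280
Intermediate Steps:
g = 117 (g = -(-39)*3 = -3*(-39) = 117)
(-278 + W(-5, -10))**2/((-1847*g)) = (-278 - 2)**2/((-1847*117)) = (-280)**2/(-216099) = 78400*(-1/216099) = -78400/216099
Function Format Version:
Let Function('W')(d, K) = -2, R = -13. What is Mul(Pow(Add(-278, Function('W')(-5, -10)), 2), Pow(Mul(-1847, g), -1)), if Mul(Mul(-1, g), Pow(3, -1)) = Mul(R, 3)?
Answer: Rational(-78400, 216099) ≈ -0.36280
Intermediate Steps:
g = 117 (g = Mul(-3, Mul(-13, 3)) = Mul(-3, -39) = 117)
Mul(Pow(Add(-278, Function('W')(-5, -10)), 2), Pow(Mul(-1847, g), -1)) = Mul(Pow(Add(-278, -2), 2), Pow(Mul(-1847, 117), -1)) = Mul(Pow(-280, 2), Pow(-216099, -1)) = Mul(78400, Rational(-1, 216099)) = Rational(-78400, 216099)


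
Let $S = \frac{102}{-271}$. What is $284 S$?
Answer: $- \frac{28968}{271} \approx -106.89$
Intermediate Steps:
$S = - \frac{102}{271}$ ($S = 102 \left(- \frac{1}{271}\right) = - \frac{102}{271} \approx -0.37638$)
$284 S = 284 \left(- \frac{102}{271}\right) = - \frac{28968}{271}$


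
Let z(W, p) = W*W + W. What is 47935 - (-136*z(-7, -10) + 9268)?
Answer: 44379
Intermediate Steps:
z(W, p) = W + W² (z(W, p) = W² + W = W + W²)
47935 - (-136*z(-7, -10) + 9268) = 47935 - (-(-952)*(1 - 7) + 9268) = 47935 - (-(-952)*(-6) + 9268) = 47935 - (-136*42 + 9268) = 47935 - (-5712 + 9268) = 47935 - 1*3556 = 47935 - 3556 = 44379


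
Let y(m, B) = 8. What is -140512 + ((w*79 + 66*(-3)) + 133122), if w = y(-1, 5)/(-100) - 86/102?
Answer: -9767683/1275 ≈ -7660.9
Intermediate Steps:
w = -1177/1275 (w = 8/(-100) - 86/102 = 8*(-1/100) - 86*1/102 = -2/25 - 43/51 = -1177/1275 ≈ -0.92314)
-140512 + ((w*79 + 66*(-3)) + 133122) = -140512 + ((-1177/1275*79 + 66*(-3)) + 133122) = -140512 + ((-92983/1275 - 198) + 133122) = -140512 + (-345433/1275 + 133122) = -140512 + 169385117/1275 = -9767683/1275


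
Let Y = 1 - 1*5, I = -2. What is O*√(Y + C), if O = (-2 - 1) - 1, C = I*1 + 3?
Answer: -4*I*√3 ≈ -6.9282*I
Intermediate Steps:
Y = -4 (Y = 1 - 5 = -4)
C = 1 (C = -2*1 + 3 = -2 + 3 = 1)
O = -4 (O = -3 - 1 = -4)
O*√(Y + C) = -4*√(-4 + 1) = -4*I*√3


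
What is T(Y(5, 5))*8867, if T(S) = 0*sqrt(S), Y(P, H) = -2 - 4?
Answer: 0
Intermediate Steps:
Y(P, H) = -6
T(S) = 0
T(Y(5, 5))*8867 = 0*8867 = 0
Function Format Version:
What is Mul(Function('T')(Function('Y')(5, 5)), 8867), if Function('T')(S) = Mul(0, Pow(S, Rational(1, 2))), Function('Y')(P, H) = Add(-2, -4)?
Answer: 0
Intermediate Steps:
Function('Y')(P, H) = -6
Function('T')(S) = 0
Mul(Function('T')(Function('Y')(5, 5)), 8867) = Mul(0, 8867) = 0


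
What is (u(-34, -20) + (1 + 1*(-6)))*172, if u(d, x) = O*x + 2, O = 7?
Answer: -24596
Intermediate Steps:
u(d, x) = 2 + 7*x (u(d, x) = 7*x + 2 = 2 + 7*x)
(u(-34, -20) + (1 + 1*(-6)))*172 = ((2 + 7*(-20)) + (1 + 1*(-6)))*172 = ((2 - 140) + (1 - 6))*172 = (-138 - 5)*172 = -143*172 = -24596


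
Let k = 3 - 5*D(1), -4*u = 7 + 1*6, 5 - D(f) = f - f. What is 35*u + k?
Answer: -543/4 ≈ -135.75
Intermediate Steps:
D(f) = 5 (D(f) = 5 - (f - f) = 5 - 1*0 = 5 + 0 = 5)
u = -13/4 (u = -(7 + 1*6)/4 = -(7 + 6)/4 = -¼*13 = -13/4 ≈ -3.2500)
k = -22 (k = 3 - 5*5 = 3 - 25 = -22)
35*u + k = 35*(-13/4) - 22 = -455/4 - 22 = -543/4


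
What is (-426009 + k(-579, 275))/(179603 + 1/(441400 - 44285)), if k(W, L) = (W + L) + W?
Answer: -84762608290/35661522673 ≈ -2.3769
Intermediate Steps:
k(W, L) = L + 2*W (k(W, L) = (L + W) + W = L + 2*W)
(-426009 + k(-579, 275))/(179603 + 1/(441400 - 44285)) = (-426009 + (275 + 2*(-579)))/(179603 + 1/(441400 - 44285)) = (-426009 + (275 - 1158))/(179603 + 1/397115) = (-426009 - 883)/(179603 + 1/397115) = -426892/71323045346/397115 = -426892*397115/71323045346 = -84762608290/35661522673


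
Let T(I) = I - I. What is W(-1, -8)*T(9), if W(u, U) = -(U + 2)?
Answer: 0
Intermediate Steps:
T(I) = 0
W(u, U) = -2 - U (W(u, U) = -(2 + U) = -2 - U)
W(-1, -8)*T(9) = (-2 - 1*(-8))*0 = (-2 + 8)*0 = 6*0 = 0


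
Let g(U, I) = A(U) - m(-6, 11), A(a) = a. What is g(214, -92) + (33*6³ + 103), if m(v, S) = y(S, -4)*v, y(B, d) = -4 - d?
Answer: 7445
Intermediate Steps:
m(v, S) = 0 (m(v, S) = (-4 - 1*(-4))*v = (-4 + 4)*v = 0*v = 0)
g(U, I) = U (g(U, I) = U - 1*0 = U + 0 = U)
g(214, -92) + (33*6³ + 103) = 214 + (33*6³ + 103) = 214 + (33*216 + 103) = 214 + (7128 + 103) = 214 + 7231 = 7445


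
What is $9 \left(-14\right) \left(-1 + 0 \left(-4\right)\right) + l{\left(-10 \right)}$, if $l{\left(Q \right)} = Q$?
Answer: $116$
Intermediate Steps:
$9 \left(-14\right) \left(-1 + 0 \left(-4\right)\right) + l{\left(-10 \right)} = 9 \left(-14\right) \left(-1 + 0 \left(-4\right)\right) - 10 = - 126 \left(-1 + 0\right) - 10 = \left(-126\right) \left(-1\right) - 10 = 126 - 10 = 116$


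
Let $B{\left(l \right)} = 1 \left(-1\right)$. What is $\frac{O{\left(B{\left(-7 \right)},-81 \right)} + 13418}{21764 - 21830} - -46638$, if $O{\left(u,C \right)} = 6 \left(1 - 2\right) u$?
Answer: $\frac{1532342}{33} \approx 46435.0$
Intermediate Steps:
$B{\left(l \right)} = -1$
$O{\left(u,C \right)} = - 6 u$ ($O{\left(u,C \right)} = 6 \left(1 - 2\right) u = 6 \left(-1\right) u = - 6 u$)
$\frac{O{\left(B{\left(-7 \right)},-81 \right)} + 13418}{21764 - 21830} - -46638 = \frac{\left(-6\right) \left(-1\right) + 13418}{21764 - 21830} - -46638 = \frac{6 + 13418}{-66} + 46638 = 13424 \left(- \frac{1}{66}\right) + 46638 = - \frac{6712}{33} + 46638 = \frac{1532342}{33}$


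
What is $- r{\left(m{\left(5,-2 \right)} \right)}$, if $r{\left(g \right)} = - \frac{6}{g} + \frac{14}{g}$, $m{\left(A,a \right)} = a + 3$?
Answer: $-8$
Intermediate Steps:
$m{\left(A,a \right)} = 3 + a$
$r{\left(g \right)} = \frac{8}{g}$
$- r{\left(m{\left(5,-2 \right)} \right)} = - \frac{8}{3 - 2} = - \frac{8}{1} = - 8 \cdot 1 = \left(-1\right) 8 = -8$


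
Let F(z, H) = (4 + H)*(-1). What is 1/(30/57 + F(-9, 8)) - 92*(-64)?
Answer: 1283565/218 ≈ 5887.9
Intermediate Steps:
F(z, H) = -4 - H
1/(30/57 + F(-9, 8)) - 92*(-64) = 1/(30/57 + (-4 - 1*8)) - 92*(-64) = 1/(30*(1/57) + (-4 - 8)) + 5888 = 1/(10/19 - 12) + 5888 = 1/(-218/19) + 5888 = -19/218 + 5888 = 1283565/218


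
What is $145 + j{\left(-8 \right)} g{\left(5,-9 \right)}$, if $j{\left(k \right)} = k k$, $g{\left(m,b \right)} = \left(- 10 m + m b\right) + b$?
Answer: $-6511$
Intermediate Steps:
$g{\left(m,b \right)} = b - 10 m + b m$ ($g{\left(m,b \right)} = \left(- 10 m + b m\right) + b = b - 10 m + b m$)
$j{\left(k \right)} = k^{2}$
$145 + j{\left(-8 \right)} g{\left(5,-9 \right)} = 145 + \left(-8\right)^{2} \left(-9 - 50 - 45\right) = 145 + 64 \left(-9 - 50 - 45\right) = 145 + 64 \left(-104\right) = 145 - 6656 = -6511$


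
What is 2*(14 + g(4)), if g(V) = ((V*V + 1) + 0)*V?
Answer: 164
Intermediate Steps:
g(V) = V*(1 + V**2) (g(V) = ((V**2 + 1) + 0)*V = ((1 + V**2) + 0)*V = (1 + V**2)*V = V*(1 + V**2))
2*(14 + g(4)) = 2*(14 + (4 + 4**3)) = 2*(14 + (4 + 64)) = 2*(14 + 68) = 2*82 = 164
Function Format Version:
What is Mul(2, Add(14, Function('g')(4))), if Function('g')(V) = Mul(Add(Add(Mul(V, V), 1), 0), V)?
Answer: 164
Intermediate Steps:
Function('g')(V) = Mul(V, Add(1, Pow(V, 2))) (Function('g')(V) = Mul(Add(Add(Pow(V, 2), 1), 0), V) = Mul(Add(Add(1, Pow(V, 2)), 0), V) = Mul(Add(1, Pow(V, 2)), V) = Mul(V, Add(1, Pow(V, 2))))
Mul(2, Add(14, Function('g')(4))) = Mul(2, Add(14, Add(4, Pow(4, 3)))) = Mul(2, Add(14, Add(4, 64))) = Mul(2, Add(14, 68)) = Mul(2, 82) = 164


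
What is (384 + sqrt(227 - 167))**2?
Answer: 147516 + 1536*sqrt(15) ≈ 1.5347e+5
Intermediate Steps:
(384 + sqrt(227 - 167))**2 = (384 + sqrt(60))**2 = (384 + 2*sqrt(15))**2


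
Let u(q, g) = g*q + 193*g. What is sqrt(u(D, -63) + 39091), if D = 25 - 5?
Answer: 2*sqrt(6418) ≈ 160.22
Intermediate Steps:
D = 20
u(q, g) = 193*g + g*q
sqrt(u(D, -63) + 39091) = sqrt(-63*(193 + 20) + 39091) = sqrt(-63*213 + 39091) = sqrt(-13419 + 39091) = sqrt(25672) = 2*sqrt(6418)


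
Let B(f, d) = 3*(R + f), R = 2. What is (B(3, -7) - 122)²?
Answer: 11449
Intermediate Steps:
B(f, d) = 6 + 3*f (B(f, d) = 3*(2 + f) = 6 + 3*f)
(B(3, -7) - 122)² = ((6 + 3*3) - 122)² = ((6 + 9) - 122)² = (15 - 122)² = (-107)² = 11449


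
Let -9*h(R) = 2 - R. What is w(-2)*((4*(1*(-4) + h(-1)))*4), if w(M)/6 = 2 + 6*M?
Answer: 4160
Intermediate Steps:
w(M) = 12 + 36*M (w(M) = 6*(2 + 6*M) = 12 + 36*M)
h(R) = -2/9 + R/9 (h(R) = -(2 - R)/9 = -2/9 + R/9)
w(-2)*((4*(1*(-4) + h(-1)))*4) = (12 + 36*(-2))*((4*(1*(-4) + (-2/9 + (⅑)*(-1))))*4) = (12 - 72)*((4*(-4 + (-2/9 - ⅑)))*4) = -60*4*(-4 - ⅓)*4 = -60*4*(-13/3)*4 = -(-1040)*4 = -60*(-208/3) = 4160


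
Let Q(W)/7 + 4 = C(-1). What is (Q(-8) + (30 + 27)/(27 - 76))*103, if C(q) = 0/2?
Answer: -147187/49 ≈ -3003.8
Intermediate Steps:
C(q) = 0 (C(q) = 0*(½) = 0)
Q(W) = -28 (Q(W) = -28 + 7*0 = -28 + 0 = -28)
(Q(-8) + (30 + 27)/(27 - 76))*103 = (-28 + (30 + 27)/(27 - 76))*103 = (-28 + 57/(-49))*103 = (-28 + 57*(-1/49))*103 = (-28 - 57/49)*103 = -1429/49*103 = -147187/49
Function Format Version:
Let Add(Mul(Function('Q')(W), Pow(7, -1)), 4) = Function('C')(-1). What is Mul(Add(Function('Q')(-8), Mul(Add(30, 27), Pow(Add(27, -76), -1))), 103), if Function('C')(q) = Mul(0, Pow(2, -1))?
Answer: Rational(-147187, 49) ≈ -3003.8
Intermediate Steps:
Function('C')(q) = 0 (Function('C')(q) = Mul(0, Rational(1, 2)) = 0)
Function('Q')(W) = -28 (Function('Q')(W) = Add(-28, Mul(7, 0)) = Add(-28, 0) = -28)
Mul(Add(Function('Q')(-8), Mul(Add(30, 27), Pow(Add(27, -76), -1))), 103) = Mul(Add(-28, Mul(Add(30, 27), Pow(Add(27, -76), -1))), 103) = Mul(Add(-28, Mul(57, Pow(-49, -1))), 103) = Mul(Add(-28, Mul(57, Rational(-1, 49))), 103) = Mul(Add(-28, Rational(-57, 49)), 103) = Mul(Rational(-1429, 49), 103) = Rational(-147187, 49)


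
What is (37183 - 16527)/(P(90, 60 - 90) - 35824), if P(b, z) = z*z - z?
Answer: -10328/17447 ≈ -0.59196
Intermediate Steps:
P(b, z) = z² - z
(37183 - 16527)/(P(90, 60 - 90) - 35824) = (37183 - 16527)/((60 - 90)*(-1 + (60 - 90)) - 35824) = 20656/(-30*(-1 - 30) - 35824) = 20656/(-30*(-31) - 35824) = 20656/(930 - 35824) = 20656/(-34894) = 20656*(-1/34894) = -10328/17447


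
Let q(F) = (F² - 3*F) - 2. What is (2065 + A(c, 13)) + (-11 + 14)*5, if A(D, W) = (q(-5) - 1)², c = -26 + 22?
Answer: 3449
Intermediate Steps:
c = -4
q(F) = -2 + F² - 3*F
A(D, W) = 1369 (A(D, W) = ((-2 + (-5)² - 3*(-5)) - 1)² = ((-2 + 25 + 15) - 1)² = (38 - 1)² = 37² = 1369)
(2065 + A(c, 13)) + (-11 + 14)*5 = (2065 + 1369) + (-11 + 14)*5 = 3434 + 3*5 = 3434 + 15 = 3449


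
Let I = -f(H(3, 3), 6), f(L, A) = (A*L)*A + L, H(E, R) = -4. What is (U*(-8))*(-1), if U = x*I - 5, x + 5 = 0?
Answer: -5960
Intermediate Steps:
x = -5 (x = -5 + 0 = -5)
f(L, A) = L + L*A**2 (f(L, A) = L*A**2 + L = L + L*A**2)
I = 148 (I = -(-4)*(1 + 6**2) = -(-4)*(1 + 36) = -(-4)*37 = -1*(-148) = 148)
U = -745 (U = -5*148 - 5 = -740 - 5 = -745)
(U*(-8))*(-1) = -745*(-8)*(-1) = 5960*(-1) = -5960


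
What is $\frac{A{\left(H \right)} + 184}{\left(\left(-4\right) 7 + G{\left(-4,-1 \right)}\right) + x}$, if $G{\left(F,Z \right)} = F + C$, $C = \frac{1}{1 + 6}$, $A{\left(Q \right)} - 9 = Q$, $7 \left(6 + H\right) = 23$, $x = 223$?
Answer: $\frac{222}{223} \approx 0.99552$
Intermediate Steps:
$H = - \frac{19}{7}$ ($H = -6 + \frac{1}{7} \cdot 23 = -6 + \frac{23}{7} = - \frac{19}{7} \approx -2.7143$)
$A{\left(Q \right)} = 9 + Q$
$C = \frac{1}{7} \approx 0.14286$
$G{\left(F,Z \right)} = \frac{1}{7} + F$ ($G{\left(F,Z \right)} = F + \frac{1}{7} = \frac{1}{7} + F$)
$\frac{A{\left(H \right)} + 184}{\left(\left(-4\right) 7 + G{\left(-4,-1 \right)}\right) + x} = \frac{\left(9 - \frac{19}{7}\right) + 184}{\left(\left(-4\right) 7 + \left(\frac{1}{7} - 4\right)\right) + 223} = \frac{\frac{44}{7} + 184}{\left(-28 - \frac{27}{7}\right) + 223} = \frac{1332}{7 \left(- \frac{223}{7} + 223\right)} = \frac{1332}{7 \cdot \frac{1338}{7}} = \frac{1332}{7} \cdot \frac{7}{1338} = \frac{222}{223}$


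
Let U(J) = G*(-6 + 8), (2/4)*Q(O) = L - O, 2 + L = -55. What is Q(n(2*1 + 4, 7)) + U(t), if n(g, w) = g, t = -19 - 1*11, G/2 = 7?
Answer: -98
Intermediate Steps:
G = 14 (G = 2*7 = 14)
t = -30 (t = -19 - 11 = -30)
L = -57 (L = -2 - 55 = -57)
Q(O) = -114 - 2*O (Q(O) = 2*(-57 - O) = -114 - 2*O)
U(J) = 28 (U(J) = 14*(-6 + 8) = 14*2 = 28)
Q(n(2*1 + 4, 7)) + U(t) = (-114 - 2*(2*1 + 4)) + 28 = (-114 - 2*(2 + 4)) + 28 = (-114 - 2*6) + 28 = (-114 - 12) + 28 = -126 + 28 = -98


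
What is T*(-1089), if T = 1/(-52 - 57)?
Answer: 1089/109 ≈ 9.9908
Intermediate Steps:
T = -1/109 (T = 1/(-109) = -1/109 ≈ -0.0091743)
T*(-1089) = -1/109*(-1089) = 1089/109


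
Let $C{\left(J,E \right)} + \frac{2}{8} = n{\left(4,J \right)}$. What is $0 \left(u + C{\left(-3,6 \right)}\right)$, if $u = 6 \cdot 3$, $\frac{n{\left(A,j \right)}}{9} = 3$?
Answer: $0$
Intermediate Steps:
$n{\left(A,j \right)} = 27$ ($n{\left(A,j \right)} = 9 \cdot 3 = 27$)
$C{\left(J,E \right)} = \frac{107}{4}$ ($C{\left(J,E \right)} = - \frac{1}{4} + 27 = \frac{107}{4}$)
$u = 18$
$0 \left(u + C{\left(-3,6 \right)}\right) = 0 \left(18 + \frac{107}{4}\right) = 0 \cdot \frac{179}{4} = 0$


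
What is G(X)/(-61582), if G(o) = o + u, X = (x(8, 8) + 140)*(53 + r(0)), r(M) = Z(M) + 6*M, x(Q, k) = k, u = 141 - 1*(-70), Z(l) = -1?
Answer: -7907/61582 ≈ -0.12840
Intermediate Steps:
u = 211 (u = 141 + 70 = 211)
r(M) = -1 + 6*M
X = 7696 (X = (8 + 140)*(53 + (-1 + 6*0)) = 148*(53 + (-1 + 0)) = 148*(53 - 1) = 148*52 = 7696)
G(o) = 211 + o (G(o) = o + 211 = 211 + o)
G(X)/(-61582) = (211 + 7696)/(-61582) = 7907*(-1/61582) = -7907/61582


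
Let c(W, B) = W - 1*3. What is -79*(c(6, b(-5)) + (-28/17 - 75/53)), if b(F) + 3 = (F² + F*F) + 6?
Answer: 4424/901 ≈ 4.9101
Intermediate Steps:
b(F) = 3 + 2*F² (b(F) = -3 + ((F² + F*F) + 6) = -3 + ((F² + F²) + 6) = -3 + (2*F² + 6) = -3 + (6 + 2*F²) = 3 + 2*F²)
c(W, B) = -3 + W (c(W, B) = W - 3 = -3 + W)
-79*(c(6, b(-5)) + (-28/17 - 75/53)) = -79*((-3 + 6) + (-28/17 - 75/53)) = -79*(3 + (-28*1/17 - 75*1/53)) = -79*(3 + (-28/17 - 75/53)) = -79*(3 - 2759/901) = -79*(-56/901) = 4424/901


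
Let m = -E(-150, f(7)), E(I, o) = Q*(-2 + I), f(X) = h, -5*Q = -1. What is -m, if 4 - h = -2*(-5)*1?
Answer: -152/5 ≈ -30.400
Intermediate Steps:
Q = 1/5 (Q = -1/5*(-1) = 1/5 ≈ 0.20000)
h = -6 (h = 4 - (-2*(-5)) = 4 - 10 = -6)
f(X) = -6
E(I, o) = -2/5 + I/5 (E(I, o) = (-2 + I)/5 = -2/5 + I/5)
m = 152/5 (m = -(-2/5 + (1/5)*(-150)) = -(-2/5 - 30) = -1*(-152/5) = 152/5 ≈ 30.400)
-m = -1*152/5 = -152/5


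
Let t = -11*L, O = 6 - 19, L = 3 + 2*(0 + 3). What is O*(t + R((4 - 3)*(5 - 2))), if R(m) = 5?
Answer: 1222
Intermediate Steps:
L = 9 (L = 3 + 2*3 = 3 + 6 = 9)
O = -13
t = -99 (t = -11*9 = -99)
O*(t + R((4 - 3)*(5 - 2))) = -13*(-99 + 5) = -13*(-94) = 1222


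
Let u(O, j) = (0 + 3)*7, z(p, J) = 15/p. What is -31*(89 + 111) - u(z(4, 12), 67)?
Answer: -6221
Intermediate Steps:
u(O, j) = 21 (u(O, j) = 3*7 = 21)
-31*(89 + 111) - u(z(4, 12), 67) = -31*(89 + 111) - 1*21 = -31*200 - 21 = -6200 - 21 = -6221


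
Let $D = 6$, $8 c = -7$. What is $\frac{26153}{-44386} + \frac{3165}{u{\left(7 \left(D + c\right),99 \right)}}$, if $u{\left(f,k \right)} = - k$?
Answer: $- \frac{47690279}{1464738} \approx -32.559$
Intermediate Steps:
$c = - \frac{7}{8}$ ($c = \frac{1}{8} \left(-7\right) = - \frac{7}{8} \approx -0.875$)
$\frac{26153}{-44386} + \frac{3165}{u{\left(7 \left(D + c\right),99 \right)}} = \frac{26153}{-44386} + \frac{3165}{\left(-1\right) 99} = 26153 \left(- \frac{1}{44386}\right) + \frac{3165}{-99} = - \frac{26153}{44386} + 3165 \left(- \frac{1}{99}\right) = - \frac{26153}{44386} - \frac{1055}{33} = - \frac{47690279}{1464738}$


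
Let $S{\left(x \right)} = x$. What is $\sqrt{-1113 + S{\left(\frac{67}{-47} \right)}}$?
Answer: $\frac{i \sqrt{2461766}}{47} \approx 33.383 i$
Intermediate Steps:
$\sqrt{-1113 + S{\left(\frac{67}{-47} \right)}} = \sqrt{-1113 + \frac{67}{-47}} = \sqrt{-1113 + 67 \left(- \frac{1}{47}\right)} = \sqrt{-1113 - \frac{67}{47}} = \sqrt{- \frac{52378}{47}} = \frac{i \sqrt{2461766}}{47}$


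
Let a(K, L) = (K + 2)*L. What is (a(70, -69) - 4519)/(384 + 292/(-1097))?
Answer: -10407239/420956 ≈ -24.723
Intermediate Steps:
a(K, L) = L*(2 + K) (a(K, L) = (2 + K)*L = L*(2 + K))
(a(70, -69) - 4519)/(384 + 292/(-1097)) = (-69*(2 + 70) - 4519)/(384 + 292/(-1097)) = (-69*72 - 4519)/(384 + 292*(-1/1097)) = (-4968 - 4519)/(384 - 292/1097) = -9487/420956/1097 = -9487*1097/420956 = -10407239/420956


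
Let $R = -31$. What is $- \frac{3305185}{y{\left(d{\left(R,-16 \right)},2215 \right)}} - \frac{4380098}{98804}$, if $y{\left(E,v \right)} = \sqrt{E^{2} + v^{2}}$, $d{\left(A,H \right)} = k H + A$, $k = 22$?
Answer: $- \frac{2190049}{49402} - \frac{3305185 \sqrt{5052914}}{5052914} \approx -1514.7$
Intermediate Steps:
$d{\left(A,H \right)} = A + 22 H$ ($d{\left(A,H \right)} = 22 H + A = A + 22 H$)
$- \frac{3305185}{y{\left(d{\left(R,-16 \right)},2215 \right)}} - \frac{4380098}{98804} = - \frac{3305185}{\sqrt{\left(-31 + 22 \left(-16\right)\right)^{2} + 2215^{2}}} - \frac{4380098}{98804} = - \frac{3305185}{\sqrt{\left(-31 - 352\right)^{2} + 4906225}} - \frac{2190049}{49402} = - \frac{3305185}{\sqrt{\left(-383\right)^{2} + 4906225}} - \frac{2190049}{49402} = - \frac{3305185}{\sqrt{146689 + 4906225}} - \frac{2190049}{49402} = - \frac{3305185}{\sqrt{5052914}} - \frac{2190049}{49402} = - 3305185 \frac{\sqrt{5052914}}{5052914} - \frac{2190049}{49402} = - \frac{3305185 \sqrt{5052914}}{5052914} - \frac{2190049}{49402} = - \frac{2190049}{49402} - \frac{3305185 \sqrt{5052914}}{5052914}$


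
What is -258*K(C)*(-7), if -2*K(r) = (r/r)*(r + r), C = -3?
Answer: 5418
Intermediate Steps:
K(r) = -r (K(r) = -r/r*(r + r)/2 = -2*r/2 = -r)
-258*K(C)*(-7) = -(-258)*(-3)*(-7) = -258*3*(-7) = -774*(-7) = 5418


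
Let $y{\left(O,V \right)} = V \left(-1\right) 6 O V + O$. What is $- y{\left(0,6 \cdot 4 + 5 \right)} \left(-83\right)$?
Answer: $0$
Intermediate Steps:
$y{\left(O,V \right)} = O - 6 O V^{2}$ ($y{\left(O,V \right)} = - V 6 O V + O = - 6 V O V + O = - 6 O V V + O = - 6 O V^{2} + O = O - 6 O V^{2}$)
$- y{\left(0,6 \cdot 4 + 5 \right)} \left(-83\right) = - 0 \left(1 - 6 \left(6 \cdot 4 + 5\right)^{2}\right) \left(-83\right) = - 0 \left(1 - 6 \left(24 + 5\right)^{2}\right) \left(-83\right) = - 0 \left(1 - 6 \cdot 29^{2}\right) \left(-83\right) = - 0 \left(1 - 5046\right) \left(-83\right) = - 0 \left(-5045\right) \left(-83\right) = - 0 \left(-83\right) = \left(-1\right) 0 = 0$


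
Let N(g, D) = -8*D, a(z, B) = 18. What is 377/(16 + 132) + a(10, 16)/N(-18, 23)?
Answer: 4169/1702 ≈ 2.4495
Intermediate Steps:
377/(16 + 132) + a(10, 16)/N(-18, 23) = 377/(16 + 132) + 18/((-8*23)) = 377/148 + 18/(-184) = 377*(1/148) + 18*(-1/184) = 377/148 - 9/92 = 4169/1702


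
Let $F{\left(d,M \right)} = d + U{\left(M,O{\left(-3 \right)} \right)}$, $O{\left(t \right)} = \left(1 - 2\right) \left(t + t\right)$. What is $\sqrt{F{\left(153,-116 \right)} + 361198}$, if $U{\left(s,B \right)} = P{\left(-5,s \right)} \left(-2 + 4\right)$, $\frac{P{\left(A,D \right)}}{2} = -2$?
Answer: $\sqrt{361343} \approx 601.12$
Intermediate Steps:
$P{\left(A,D \right)} = -4$ ($P{\left(A,D \right)} = 2 \left(-2\right) = -4$)
$O{\left(t \right)} = - 2 t$
$U{\left(s,B \right)} = -8$ ($U{\left(s,B \right)} = - 4 \left(-2 + 4\right) = \left(-4\right) 2 = -8$)
$F{\left(d,M \right)} = -8 + d$ ($F{\left(d,M \right)} = d - 8 = -8 + d$)
$\sqrt{F{\left(153,-116 \right)} + 361198} = \sqrt{\left(-8 + 153\right) + 361198} = \sqrt{145 + 361198} = \sqrt{361343}$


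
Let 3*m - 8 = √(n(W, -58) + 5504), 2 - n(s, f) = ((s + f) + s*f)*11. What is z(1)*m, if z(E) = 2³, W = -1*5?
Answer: 64/3 + 8*√3009/3 ≈ 167.61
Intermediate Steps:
W = -5
n(s, f) = 2 - 11*f - 11*s - 11*f*s (n(s, f) = 2 - ((s + f) + s*f)*11 = 2 - ((f + s) + f*s)*11 = 2 - (f + s + f*s)*11 = 2 - (11*f + 11*s + 11*f*s) = 2 + (-11*f - 11*s - 11*f*s) = 2 - 11*f - 11*s - 11*f*s)
z(E) = 8
m = 8/3 + √3009/3 (m = 8/3 + √((2 - 11*(-58) - 11*(-5) - 11*(-58)*(-5)) + 5504)/3 = 8/3 + √((2 + 638 + 55 - 3190) + 5504)/3 = 8/3 + √(-2495 + 5504)/3 = 8/3 + √3009/3 ≈ 20.951)
z(1)*m = 8*(8/3 + √3009/3) = 64/3 + 8*√3009/3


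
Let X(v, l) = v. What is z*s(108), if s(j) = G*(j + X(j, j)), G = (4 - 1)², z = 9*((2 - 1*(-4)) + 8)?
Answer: 244944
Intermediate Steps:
z = 126 (z = 9*((2 + 4) + 8) = 9*(6 + 8) = 9*14 = 126)
G = 9 (G = 3² = 9)
s(j) = 18*j (s(j) = 9*(j + j) = 9*(2*j) = 18*j)
z*s(108) = 126*(18*108) = 126*1944 = 244944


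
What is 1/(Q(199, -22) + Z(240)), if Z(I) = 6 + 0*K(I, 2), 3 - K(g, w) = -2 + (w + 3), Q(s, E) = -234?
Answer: -1/228 ≈ -0.0043860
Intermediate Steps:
K(g, w) = 2 - w (K(g, w) = 3 - (-2 + (w + 3)) = 3 - (-2 + (3 + w)) = 3 - (1 + w) = 3 + (-1 - w) = 2 - w)
Z(I) = 6 (Z(I) = 6 + 0*(2 - 1*2) = 6 + 0*(2 - 2) = 6 + 0*0 = 6 + 0 = 6)
1/(Q(199, -22) + Z(240)) = 1/(-234 + 6) = 1/(-228) = -1/228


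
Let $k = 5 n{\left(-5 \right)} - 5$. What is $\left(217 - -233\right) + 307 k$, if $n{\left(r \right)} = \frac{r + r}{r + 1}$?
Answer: $\frac{5505}{2} \approx 2752.5$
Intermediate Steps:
$n{\left(r \right)} = \frac{2 r}{1 + r}$
$k = \frac{15}{2}$ ($k = 5 \cdot 2 \left(-5\right) \frac{1}{1 - 5} - 5 = 5 \cdot 2 \left(-5\right) \frac{1}{-4} - 5 = 5 \cdot 2 \left(-5\right) \left(- \frac{1}{4}\right) - 5 = 5 \cdot \frac{5}{2} - 5 = \frac{25}{2} - 5 = \frac{15}{2} \approx 7.5$)
$\left(217 - -233\right) + 307 k = \left(217 - -233\right) + 307 \cdot \frac{15}{2} = \left(217 + 233\right) + \frac{4605}{2} = 450 + \frac{4605}{2} = \frac{5505}{2}$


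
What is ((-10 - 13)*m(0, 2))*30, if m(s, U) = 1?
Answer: -690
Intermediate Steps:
((-10 - 13)*m(0, 2))*30 = ((-10 - 13)*1)*30 = -23*1*30 = -23*30 = -690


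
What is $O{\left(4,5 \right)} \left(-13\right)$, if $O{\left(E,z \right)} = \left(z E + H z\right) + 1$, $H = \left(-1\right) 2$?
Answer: $-143$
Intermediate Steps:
$H = -2$
$O{\left(E,z \right)} = 1 - 2 z + E z$ ($O{\left(E,z \right)} = \left(z E - 2 z\right) + 1 = \left(E z - 2 z\right) + 1 = \left(- 2 z + E z\right) + 1 = 1 - 2 z + E z$)
$O{\left(4,5 \right)} \left(-13\right) = \left(1 - 10 + 4 \cdot 5\right) \left(-13\right) = \left(1 - 10 + 20\right) \left(-13\right) = 11 \left(-13\right) = -143$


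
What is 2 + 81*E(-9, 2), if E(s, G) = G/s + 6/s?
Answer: -70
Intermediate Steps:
E(s, G) = 6/s + G/s
2 + 81*E(-9, 2) = 2 + 81*((6 + 2)/(-9)) = 2 + 81*(-⅑*8) = 2 + 81*(-8/9) = 2 - 72 = -70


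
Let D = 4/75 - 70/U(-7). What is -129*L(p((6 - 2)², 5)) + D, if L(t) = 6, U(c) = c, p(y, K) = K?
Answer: -57296/75 ≈ -763.95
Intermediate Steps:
D = 754/75 (D = 4/75 - 70/(-7) = 4*(1/75) - 70*(-⅐) = 4/75 + 10 = 754/75 ≈ 10.053)
-129*L(p((6 - 2)², 5)) + D = -129*6 + 754/75 = -774 + 754/75 = -57296/75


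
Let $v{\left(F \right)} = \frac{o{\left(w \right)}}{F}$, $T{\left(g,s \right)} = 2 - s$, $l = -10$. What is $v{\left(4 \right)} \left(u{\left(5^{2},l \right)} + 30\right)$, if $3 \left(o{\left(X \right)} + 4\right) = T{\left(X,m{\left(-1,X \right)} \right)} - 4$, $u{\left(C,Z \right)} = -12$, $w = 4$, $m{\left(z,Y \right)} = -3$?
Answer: $- \frac{33}{2} \approx -16.5$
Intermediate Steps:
$o{\left(X \right)} = - \frac{11}{3}$ ($o{\left(X \right)} = -4 + \frac{\left(2 - -3\right) - 4}{3} = -4 + \frac{\left(2 + 3\right) - 4}{3} = -4 + \frac{5 - 4}{3} = -4 + \frac{1}{3} \cdot 1 = -4 + \frac{1}{3} = - \frac{11}{3}$)
$v{\left(F \right)} = - \frac{11}{3 F}$
$v{\left(4 \right)} \left(u{\left(5^{2},l \right)} + 30\right) = - \frac{11}{3 \cdot 4} \left(-12 + 30\right) = \left(- \frac{11}{3}\right) \frac{1}{4} \cdot 18 = \left(- \frac{11}{12}\right) 18 = - \frac{33}{2}$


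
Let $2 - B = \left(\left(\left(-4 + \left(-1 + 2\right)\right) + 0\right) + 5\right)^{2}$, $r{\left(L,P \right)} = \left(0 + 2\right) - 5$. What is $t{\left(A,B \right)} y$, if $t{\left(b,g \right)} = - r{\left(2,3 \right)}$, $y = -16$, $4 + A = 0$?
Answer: $-48$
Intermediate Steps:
$A = -4$ ($A = -4 + 0 = -4$)
$r{\left(L,P \right)} = -3$ ($r{\left(L,P \right)} = 2 - 5 = -3$)
$B = -2$ ($B = 2 - \left(\left(\left(-4 + \left(-1 + 2\right)\right) + 0\right) + 5\right)^{2} = 2 - \left(\left(\left(-4 + 1\right) + 0\right) + 5\right)^{2} = 2 - \left(\left(-3 + 0\right) + 5\right)^{2} = 2 - \left(-3 + 5\right)^{2} = 2 - 2^{2} = 2 - 4 = -2$)
$t{\left(b,g \right)} = 3$ ($t{\left(b,g \right)} = \left(-1\right) \left(-3\right) = 3$)
$t{\left(A,B \right)} y = 3 \left(-16\right) = -48$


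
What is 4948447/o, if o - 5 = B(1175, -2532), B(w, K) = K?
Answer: -706921/361 ≈ -1958.2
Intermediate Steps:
o = -2527 (o = 5 - 2532 = -2527)
4948447/o = 4948447/(-2527) = 4948447*(-1/2527) = -706921/361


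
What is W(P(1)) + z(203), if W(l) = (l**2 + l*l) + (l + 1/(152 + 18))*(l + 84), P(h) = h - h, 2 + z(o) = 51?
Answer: 4207/85 ≈ 49.494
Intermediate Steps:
z(o) = 49 (z(o) = -2 + 51 = 49)
P(h) = 0
W(l) = 2*l**2 + (84 + l)*(1/170 + l) (W(l) = (l**2 + l**2) + (l + 1/170)*(84 + l) = 2*l**2 + (l + 1/170)*(84 + l) = 2*l**2 + (1/170 + l)*(84 + l) = 2*l**2 + (84 + l)*(1/170 + l))
W(P(1)) + z(203) = (42/85 + 3*0**2 + (14281/170)*0) + 49 = (42/85 + 3*0 + 0) + 49 = (42/85 + 0 + 0) + 49 = 42/85 + 49 = 4207/85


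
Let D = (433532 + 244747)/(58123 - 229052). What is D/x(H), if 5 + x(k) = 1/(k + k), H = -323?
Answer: 146056078/184090533 ≈ 0.79339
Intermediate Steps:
x(k) = -5 + 1/(2*k) (x(k) = -5 + 1/(k + k) = -5 + 1/(2*k))
D = -678279/170929 (D = 678279/(-170929) = 678279*(-1/170929) = -678279/170929 ≈ -3.9682)
D/x(H) = -678279/(170929*(-5 + (½)/(-323))) = -678279/(170929*(-5 + (½)*(-1/323))) = -678279/(170929*(-5 - 1/646)) = -678279/(170929*(-3231/646)) = -678279/170929*(-646/3231) = 146056078/184090533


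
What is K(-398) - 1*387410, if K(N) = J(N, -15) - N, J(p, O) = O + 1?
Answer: -387026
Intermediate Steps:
J(p, O) = 1 + O
K(N) = -14 - N (K(N) = (1 - 15) - N = -14 - N)
K(-398) - 1*387410 = (-14 - 1*(-398)) - 1*387410 = (-14 + 398) - 387410 = 384 - 387410 = -387026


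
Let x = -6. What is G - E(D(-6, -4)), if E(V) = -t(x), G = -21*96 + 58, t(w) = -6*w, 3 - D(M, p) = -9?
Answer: -1922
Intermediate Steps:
D(M, p) = 12 (D(M, p) = 3 - 1*(-9) = 3 + 9 = 12)
G = -1958 (G = -2016 + 58 = -1958)
E(V) = -36 (E(V) = -(-6)*(-6) = -1*36 = -36)
G - E(D(-6, -4)) = -1958 - 1*(-36) = -1958 + 36 = -1922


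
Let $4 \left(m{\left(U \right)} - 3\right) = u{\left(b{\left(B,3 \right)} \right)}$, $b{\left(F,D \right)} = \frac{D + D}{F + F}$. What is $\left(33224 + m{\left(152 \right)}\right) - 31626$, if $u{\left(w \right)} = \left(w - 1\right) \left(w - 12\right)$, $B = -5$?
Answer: $\frac{40151}{25} \approx 1606.0$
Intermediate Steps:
$b{\left(F,D \right)} = \frac{D}{F}$ ($b{\left(F,D \right)} = \frac{2 D}{2 F} = 2 D \frac{1}{2 F} = \frac{D}{F}$)
$u{\left(w \right)} = \left(-1 + w\right) \left(-12 + w\right)$
$m{\left(U \right)} = \frac{201}{25}$ ($m{\left(U \right)} = 3 + \frac{12 + \left(\frac{3}{-5}\right)^{2} - 13 \frac{3}{-5}}{4} = 3 + \frac{12 + \left(3 \left(- \frac{1}{5}\right)\right)^{2} - 13 \cdot 3 \left(- \frac{1}{5}\right)}{4} = 3 + \frac{12 + \left(- \frac{3}{5}\right)^{2} - - \frac{39}{5}}{4} = 3 + \frac{12 + \frac{9}{25} + \frac{39}{5}}{4} = 3 + \frac{1}{4} \cdot \frac{504}{25} = 3 + \frac{126}{25} = \frac{201}{25}$)
$\left(33224 + m{\left(152 \right)}\right) - 31626 = \left(33224 + \frac{201}{25}\right) - 31626 = \frac{830801}{25} - 31626 = \frac{40151}{25}$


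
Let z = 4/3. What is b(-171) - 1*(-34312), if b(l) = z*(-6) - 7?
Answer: 34297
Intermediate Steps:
z = 4/3 (z = 4*(⅓) = 4/3 ≈ 1.3333)
b(l) = -15 (b(l) = (4/3)*(-6) - 7 = -8 - 7 = -15)
b(-171) - 1*(-34312) = -15 - 1*(-34312) = -15 + 34312 = 34297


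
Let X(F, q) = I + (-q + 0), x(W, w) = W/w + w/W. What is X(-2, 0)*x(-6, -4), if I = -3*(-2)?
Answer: 13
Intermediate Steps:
I = 6
X(F, q) = 6 - q (X(F, q) = 6 + (-q + 0) = 6 - q)
X(-2, 0)*x(-6, -4) = (6 - 1*0)*(-6/(-4) - 4/(-6)) = (6 + 0)*(-6*(-¼) - 4*(-⅙)) = 6*(3/2 + ⅔) = 6*(13/6) = 13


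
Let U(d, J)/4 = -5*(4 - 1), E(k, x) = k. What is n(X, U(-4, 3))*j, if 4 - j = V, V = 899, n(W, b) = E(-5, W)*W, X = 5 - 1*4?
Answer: 4475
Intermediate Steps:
X = 1 (X = 5 - 4 = 1)
U(d, J) = -60 (U(d, J) = 4*(-5*(4 - 1)) = 4*(-5*3) = 4*(-15) = -60)
n(W, b) = -5*W
j = -895 (j = 4 - 1*899 = 4 - 899 = -895)
n(X, U(-4, 3))*j = -5*1*(-895) = -5*(-895) = 4475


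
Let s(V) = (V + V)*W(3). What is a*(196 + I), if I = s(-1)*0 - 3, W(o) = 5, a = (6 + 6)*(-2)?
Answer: -4632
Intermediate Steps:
a = -24 (a = 12*(-2) = -24)
s(V) = 10*V (s(V) = (V + V)*5 = (2*V)*5 = 10*V)
I = -3 (I = (10*(-1))*0 - 3 = -10*0 - 3 = 0 - 3 = -3)
a*(196 + I) = -24*(196 - 3) = -24*193 = -4632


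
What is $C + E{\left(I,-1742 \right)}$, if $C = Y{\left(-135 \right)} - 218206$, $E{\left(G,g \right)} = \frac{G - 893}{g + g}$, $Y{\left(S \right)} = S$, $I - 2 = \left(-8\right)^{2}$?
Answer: $- \frac{760699217}{3484} \approx -2.1834 \cdot 10^{5}$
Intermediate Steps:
$I = 66$ ($I = 2 + \left(-8\right)^{2} = 2 + 64 = 66$)
$E{\left(G,g \right)} = \frac{-893 + G}{2 g}$
$C = -218341$ ($C = -135 - 218206 = -218341$)
$C + E{\left(I,-1742 \right)} = -218341 + \frac{-893 + 66}{2 \left(-1742\right)} = -218341 + \frac{1}{2} \left(- \frac{1}{1742}\right) \left(-827\right) = -218341 + \frac{827}{3484} = - \frac{760699217}{3484}$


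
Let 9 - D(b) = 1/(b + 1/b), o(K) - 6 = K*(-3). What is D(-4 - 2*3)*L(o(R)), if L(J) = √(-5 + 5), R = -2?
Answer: 0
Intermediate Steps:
o(K) = 6 - 3*K (o(K) = 6 + K*(-3) = 6 - 3*K)
L(J) = 0 (L(J) = √0 = 0)
D(b) = 9 - 1/(b + 1/b)
D(-4 - 2*3)*L(o(R)) = ((9 - (-4 - 2*3) + 9*(-4 - 2*3)²)/(1 + (-4 - 2*3)²))*0 = ((9 - (-4 - 6) + 9*(-4 - 6)²)/(1 + (-4 - 6)²))*0 = ((9 - 1*(-10) + 9*(-10)²)/(1 + (-10)²))*0 = ((9 + 10 + 9*100)/(1 + 100))*0 = ((9 + 10 + 900)/101)*0 = ((1/101)*919)*0 = (919/101)*0 = 0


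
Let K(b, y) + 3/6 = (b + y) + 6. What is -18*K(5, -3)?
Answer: -135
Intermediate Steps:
K(b, y) = 11/2 + b + y (K(b, y) = -½ + ((b + y) + 6) = -½ + (6 + b + y) = 11/2 + b + y)
-18*K(5, -3) = -18*(11/2 + 5 - 3) = -18*15/2 = -135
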